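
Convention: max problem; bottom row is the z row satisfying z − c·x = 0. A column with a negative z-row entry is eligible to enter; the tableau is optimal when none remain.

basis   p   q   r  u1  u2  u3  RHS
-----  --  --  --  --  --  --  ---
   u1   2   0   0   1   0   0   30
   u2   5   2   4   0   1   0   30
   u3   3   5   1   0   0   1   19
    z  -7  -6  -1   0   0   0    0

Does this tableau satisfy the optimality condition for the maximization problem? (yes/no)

The z-row has a negative entry -7 in column p, so it is not optimal.

no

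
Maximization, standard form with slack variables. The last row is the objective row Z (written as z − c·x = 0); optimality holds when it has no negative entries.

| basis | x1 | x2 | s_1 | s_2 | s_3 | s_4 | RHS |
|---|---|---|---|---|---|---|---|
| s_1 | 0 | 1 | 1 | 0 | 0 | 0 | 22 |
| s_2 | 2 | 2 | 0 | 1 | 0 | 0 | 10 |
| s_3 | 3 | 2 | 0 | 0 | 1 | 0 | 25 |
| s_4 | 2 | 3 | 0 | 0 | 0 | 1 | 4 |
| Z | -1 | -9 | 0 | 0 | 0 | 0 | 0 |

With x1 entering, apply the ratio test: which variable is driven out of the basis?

Column x1 entries and ratios — s_1: 0 ≤ 0, skip; s_2: 10/2 = 5; s_3: 25/3 = 25/3; s_4: 4/2 = 2.
Smallest ratio is 2 in the row of s_4, so s_4 leaves.

s_4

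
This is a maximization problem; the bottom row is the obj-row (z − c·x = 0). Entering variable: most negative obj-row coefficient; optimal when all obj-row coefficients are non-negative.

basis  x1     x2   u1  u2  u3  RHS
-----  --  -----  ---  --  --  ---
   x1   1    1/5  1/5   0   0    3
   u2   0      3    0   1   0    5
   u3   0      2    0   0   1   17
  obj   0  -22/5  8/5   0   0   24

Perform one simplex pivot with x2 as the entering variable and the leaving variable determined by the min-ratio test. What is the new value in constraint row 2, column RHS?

5/3

Ratio test on column x2 — row 1: 3/(1/5) = 15; row 2: 5/3 = 5/3; row 3: 17/2 = 17/2. Minimum is 5/3 at row 2 (u2 leaves); pivot element 3.
Divide row 2 by 3; eliminate column x2 from the other rows.
In the new row 2, the RHS entry is the old entry divided by the pivot: 5/3 = 5/3.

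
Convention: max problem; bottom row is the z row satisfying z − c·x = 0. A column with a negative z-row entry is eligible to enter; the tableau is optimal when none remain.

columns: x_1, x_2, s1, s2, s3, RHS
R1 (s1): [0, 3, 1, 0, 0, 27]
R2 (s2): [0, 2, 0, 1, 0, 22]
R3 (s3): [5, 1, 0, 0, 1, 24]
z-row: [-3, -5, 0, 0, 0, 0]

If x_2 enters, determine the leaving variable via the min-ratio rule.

s1

Column x_2 entries and ratios — s1: 27/3 = 9; s2: 22/2 = 11; s3: 24/1 = 24.
Smallest ratio is 9 in the row of s1, so s1 leaves.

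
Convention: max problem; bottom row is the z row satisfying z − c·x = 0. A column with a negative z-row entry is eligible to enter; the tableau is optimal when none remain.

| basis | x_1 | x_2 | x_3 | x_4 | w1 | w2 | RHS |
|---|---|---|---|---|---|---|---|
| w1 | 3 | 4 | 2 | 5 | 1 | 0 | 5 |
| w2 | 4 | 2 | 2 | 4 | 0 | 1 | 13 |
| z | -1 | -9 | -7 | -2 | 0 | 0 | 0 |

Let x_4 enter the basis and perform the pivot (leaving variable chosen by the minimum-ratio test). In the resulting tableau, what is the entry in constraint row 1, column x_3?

Ratio test on column x_4 — row 1: 5/5 = 1; row 2: 13/4 = 13/4. Minimum is 1 at row 1 (w1 leaves); pivot element 5.
Divide row 1 by 5; eliminate column x_4 from the other rows.
In the new row 1, the x_3 entry is the old entry divided by the pivot: 2/5 = 2/5.

2/5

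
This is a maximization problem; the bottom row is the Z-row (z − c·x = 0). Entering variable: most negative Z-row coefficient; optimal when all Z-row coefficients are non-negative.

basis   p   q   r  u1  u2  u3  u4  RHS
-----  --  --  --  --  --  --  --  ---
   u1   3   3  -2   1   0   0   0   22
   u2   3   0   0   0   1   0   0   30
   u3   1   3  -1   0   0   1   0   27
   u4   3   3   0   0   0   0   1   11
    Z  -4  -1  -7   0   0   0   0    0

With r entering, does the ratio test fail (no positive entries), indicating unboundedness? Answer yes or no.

yes

Every constraint-row entry in column r is ≤ 0, so increasing r is unbounded.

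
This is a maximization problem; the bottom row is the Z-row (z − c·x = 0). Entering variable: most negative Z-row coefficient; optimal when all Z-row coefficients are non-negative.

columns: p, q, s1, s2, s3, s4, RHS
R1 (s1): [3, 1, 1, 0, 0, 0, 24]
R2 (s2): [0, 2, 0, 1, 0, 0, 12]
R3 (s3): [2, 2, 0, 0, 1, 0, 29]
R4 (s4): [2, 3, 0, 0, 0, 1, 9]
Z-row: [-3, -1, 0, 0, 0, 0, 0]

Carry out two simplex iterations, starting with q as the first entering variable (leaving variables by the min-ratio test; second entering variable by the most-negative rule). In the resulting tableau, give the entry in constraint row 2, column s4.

0

Ratio test on column q — row 1: 24/1 = 24; row 2: 12/2 = 6; row 3: 29/2 = 29/2; row 4: 9/3 = 3. Minimum is 3 at row 4 (s4 leaves); pivot element 3.
Divide row 4 by 3; eliminate column q from the other rows.
Second iteration: most negative Z-row entry is -7/3 in column p, so p enters.
Ratio test on column p — row 1: 21/(7/3) = 9; row 2: entry -4/3 ≤ 0; row 3: 23/(2/3) = 69/2; row 4: 3/(2/3) = 9/2. Minimum is 9/2 at row 4 (q leaves); pivot element 2/3.
Divide row 4 by 2/3; eliminate column p from the other rows.
After both pivots, the entry at constraint row 2, column s4 is 0.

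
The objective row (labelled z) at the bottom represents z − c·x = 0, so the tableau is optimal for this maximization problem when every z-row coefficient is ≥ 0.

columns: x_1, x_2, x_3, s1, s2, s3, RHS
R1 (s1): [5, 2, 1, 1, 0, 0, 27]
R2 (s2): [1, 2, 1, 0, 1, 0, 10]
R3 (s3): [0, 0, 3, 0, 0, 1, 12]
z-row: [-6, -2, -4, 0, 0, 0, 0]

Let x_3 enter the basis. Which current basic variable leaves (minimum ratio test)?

Column x_3 entries and ratios — s1: 27/1 = 27; s2: 10/1 = 10; s3: 12/3 = 4.
Smallest ratio is 4 in the row of s3, so s3 leaves.

s3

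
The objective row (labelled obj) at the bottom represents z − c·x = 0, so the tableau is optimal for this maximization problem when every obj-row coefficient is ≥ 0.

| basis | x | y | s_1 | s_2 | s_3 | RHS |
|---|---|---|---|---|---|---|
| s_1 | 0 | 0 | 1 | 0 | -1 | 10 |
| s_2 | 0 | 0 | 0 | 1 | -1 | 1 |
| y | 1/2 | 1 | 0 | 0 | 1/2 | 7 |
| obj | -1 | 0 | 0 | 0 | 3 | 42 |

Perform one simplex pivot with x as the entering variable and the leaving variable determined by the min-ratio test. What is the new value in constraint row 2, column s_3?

-1

Ratio test on column x — row 1: entry 0 ≤ 0; row 2: entry 0 ≤ 0; row 3: 7/(1/2) = 14. Minimum is 14 at row 3 (y leaves); pivot element 1/2.
Divide row 3 by 1/2; eliminate column x from the other rows.
Row 2 update in column s_3: -1 − 0·1 = -1.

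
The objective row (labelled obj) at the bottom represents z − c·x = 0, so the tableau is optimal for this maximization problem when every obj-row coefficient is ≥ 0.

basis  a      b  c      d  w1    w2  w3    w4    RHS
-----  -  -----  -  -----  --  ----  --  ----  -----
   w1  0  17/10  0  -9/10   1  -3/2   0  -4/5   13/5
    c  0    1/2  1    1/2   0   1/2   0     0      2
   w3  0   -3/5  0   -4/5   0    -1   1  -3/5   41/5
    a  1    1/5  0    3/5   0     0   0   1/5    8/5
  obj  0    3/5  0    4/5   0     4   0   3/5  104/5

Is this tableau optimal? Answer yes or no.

Every obj-row coefficient is ≥ 0, so the tableau is optimal.

yes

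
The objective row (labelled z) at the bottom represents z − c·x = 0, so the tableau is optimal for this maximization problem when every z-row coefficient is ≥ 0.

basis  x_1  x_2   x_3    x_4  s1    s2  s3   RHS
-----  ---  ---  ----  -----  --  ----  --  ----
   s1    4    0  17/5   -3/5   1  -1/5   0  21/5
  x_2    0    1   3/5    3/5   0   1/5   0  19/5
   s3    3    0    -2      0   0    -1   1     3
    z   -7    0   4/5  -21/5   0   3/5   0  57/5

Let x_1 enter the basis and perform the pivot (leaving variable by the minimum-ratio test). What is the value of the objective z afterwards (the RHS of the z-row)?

Ratio test on column x_1 — row 1: (21/5)/4 = 21/20; row 2: entry 0 ≤ 0; row 3: 3/3 = 1. Minimum is 1 at row 3 (s3 leaves); pivot element 3.
Pivot on row 3; the z-row RHS becomes 57/5 − (-7)·1 = 92/5.

92/5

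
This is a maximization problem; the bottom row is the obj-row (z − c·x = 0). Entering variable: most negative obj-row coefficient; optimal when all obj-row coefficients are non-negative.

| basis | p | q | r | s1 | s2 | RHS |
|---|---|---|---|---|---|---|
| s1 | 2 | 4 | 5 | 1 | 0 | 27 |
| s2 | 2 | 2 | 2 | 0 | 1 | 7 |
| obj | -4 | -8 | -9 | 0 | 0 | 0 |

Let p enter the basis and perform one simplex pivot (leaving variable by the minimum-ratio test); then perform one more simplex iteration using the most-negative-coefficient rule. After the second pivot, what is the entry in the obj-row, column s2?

Ratio test on column p — row 1: 27/2 = 27/2; row 2: 7/2 = 7/2. Minimum is 7/2 at row 2 (s2 leaves); pivot element 2.
Divide row 2 by 2; eliminate column p from the other rows.
Second iteration: most negative obj-row entry is -5 in column r, so r enters.
Ratio test on column r — row 1: 20/3 = 20/3; row 2: (7/2)/1 = 7/2. Minimum is 7/2 at row 2 (p leaves); pivot element 1.
Divide row 2 by 1; eliminate column r from the other rows.
After both pivots, the entry at the obj-row, column s2 is 9/2.

9/2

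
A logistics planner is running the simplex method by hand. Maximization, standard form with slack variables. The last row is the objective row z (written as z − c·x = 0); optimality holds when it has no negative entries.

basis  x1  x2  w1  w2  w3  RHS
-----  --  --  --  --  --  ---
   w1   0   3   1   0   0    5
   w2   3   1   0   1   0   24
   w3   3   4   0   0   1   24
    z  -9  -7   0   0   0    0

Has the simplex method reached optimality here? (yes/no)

no

The z-row has a negative entry -9 in column x1, so it is not optimal.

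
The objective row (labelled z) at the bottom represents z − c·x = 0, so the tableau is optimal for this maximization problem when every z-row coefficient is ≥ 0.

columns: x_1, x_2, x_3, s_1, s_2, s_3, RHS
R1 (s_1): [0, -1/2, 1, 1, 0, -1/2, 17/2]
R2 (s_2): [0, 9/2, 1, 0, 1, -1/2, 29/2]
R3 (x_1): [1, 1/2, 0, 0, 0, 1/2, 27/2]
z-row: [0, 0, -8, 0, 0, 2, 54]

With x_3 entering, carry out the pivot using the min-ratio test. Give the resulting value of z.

122

Ratio test on column x_3 — row 1: (17/2)/1 = 17/2; row 2: (29/2)/1 = 29/2; row 3: entry 0 ≤ 0. Minimum is 17/2 at row 1 (s_1 leaves); pivot element 1.
Pivot on row 1; the z-row RHS becomes 54 − (-8)·(17/2) = 122.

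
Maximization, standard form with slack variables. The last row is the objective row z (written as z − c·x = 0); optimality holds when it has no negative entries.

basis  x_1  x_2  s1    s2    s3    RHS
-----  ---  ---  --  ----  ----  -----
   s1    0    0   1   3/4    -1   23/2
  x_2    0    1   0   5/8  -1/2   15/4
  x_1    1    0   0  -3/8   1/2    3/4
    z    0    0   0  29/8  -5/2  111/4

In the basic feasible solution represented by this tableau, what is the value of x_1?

x_1 is basic (row 3); its value is the RHS of that row, 3/4.

3/4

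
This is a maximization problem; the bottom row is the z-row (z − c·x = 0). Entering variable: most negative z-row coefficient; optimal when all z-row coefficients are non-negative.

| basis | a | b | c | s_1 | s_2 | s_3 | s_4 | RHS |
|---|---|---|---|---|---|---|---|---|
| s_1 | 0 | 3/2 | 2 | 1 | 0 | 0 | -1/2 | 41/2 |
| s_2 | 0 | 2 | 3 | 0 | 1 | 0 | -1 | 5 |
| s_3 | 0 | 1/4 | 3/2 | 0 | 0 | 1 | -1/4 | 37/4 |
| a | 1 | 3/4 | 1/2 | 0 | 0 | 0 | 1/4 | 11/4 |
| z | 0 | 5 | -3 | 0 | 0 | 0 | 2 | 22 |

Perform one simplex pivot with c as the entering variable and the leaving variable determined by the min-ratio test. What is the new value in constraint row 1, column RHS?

Ratio test on column c — row 1: (41/2)/2 = 41/4; row 2: 5/3 = 5/3; row 3: (37/4)/(3/2) = 37/6; row 4: (11/4)/(1/2) = 11/2. Minimum is 5/3 at row 2 (s_2 leaves); pivot element 3.
Divide row 2 by 3; eliminate column c from the other rows.
Row 1 update in column RHS: 41/2 − 2·(5/3) = 103/6.

103/6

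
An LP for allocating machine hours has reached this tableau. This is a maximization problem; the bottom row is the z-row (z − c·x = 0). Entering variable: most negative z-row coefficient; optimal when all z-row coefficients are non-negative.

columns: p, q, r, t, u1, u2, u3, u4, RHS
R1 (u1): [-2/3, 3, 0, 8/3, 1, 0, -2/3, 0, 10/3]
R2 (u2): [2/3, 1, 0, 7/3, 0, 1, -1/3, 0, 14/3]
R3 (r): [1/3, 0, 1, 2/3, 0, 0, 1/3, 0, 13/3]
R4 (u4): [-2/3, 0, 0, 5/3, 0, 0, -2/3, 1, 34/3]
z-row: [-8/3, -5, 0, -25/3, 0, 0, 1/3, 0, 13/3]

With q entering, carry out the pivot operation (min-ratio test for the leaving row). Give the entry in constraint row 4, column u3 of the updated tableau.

-2/3

Ratio test on column q — row 1: (10/3)/3 = 10/9; row 2: (14/3)/1 = 14/3; row 3: entry 0 ≤ 0; row 4: entry 0 ≤ 0. Minimum is 10/9 at row 1 (u1 leaves); pivot element 3.
Divide row 1 by 3; eliminate column q from the other rows.
Row 4 update in column u3: -2/3 − 0·(-2/9) = -2/3.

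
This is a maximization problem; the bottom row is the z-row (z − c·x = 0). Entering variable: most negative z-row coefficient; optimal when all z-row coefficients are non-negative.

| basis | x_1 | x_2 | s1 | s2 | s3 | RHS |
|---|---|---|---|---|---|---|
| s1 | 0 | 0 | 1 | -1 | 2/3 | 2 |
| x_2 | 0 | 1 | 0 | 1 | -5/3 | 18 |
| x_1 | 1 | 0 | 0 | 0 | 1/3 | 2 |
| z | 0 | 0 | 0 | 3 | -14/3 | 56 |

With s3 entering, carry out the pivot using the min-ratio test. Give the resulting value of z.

70

Ratio test on column s3 — row 1: 2/(2/3) = 3; row 2: entry -5/3 ≤ 0; row 3: 2/(1/3) = 6. Minimum is 3 at row 1 (s1 leaves); pivot element 2/3.
Pivot on row 1; the z-row RHS becomes 56 − (-14/3)·3 = 70.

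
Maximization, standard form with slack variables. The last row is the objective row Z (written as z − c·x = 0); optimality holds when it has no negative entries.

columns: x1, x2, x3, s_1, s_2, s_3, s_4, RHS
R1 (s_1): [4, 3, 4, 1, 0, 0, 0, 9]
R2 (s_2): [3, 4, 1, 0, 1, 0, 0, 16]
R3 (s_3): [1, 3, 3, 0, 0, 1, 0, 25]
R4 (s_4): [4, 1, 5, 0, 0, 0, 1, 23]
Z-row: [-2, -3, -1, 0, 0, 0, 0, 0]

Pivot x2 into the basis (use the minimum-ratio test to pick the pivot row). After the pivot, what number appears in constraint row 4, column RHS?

20

Ratio test on column x2 — row 1: 9/3 = 3; row 2: 16/4 = 4; row 3: 25/3 = 25/3; row 4: 23/1 = 23. Minimum is 3 at row 1 (s_1 leaves); pivot element 3.
Divide row 1 by 3; eliminate column x2 from the other rows.
Row 4 update in column RHS: 23 − 1·3 = 20.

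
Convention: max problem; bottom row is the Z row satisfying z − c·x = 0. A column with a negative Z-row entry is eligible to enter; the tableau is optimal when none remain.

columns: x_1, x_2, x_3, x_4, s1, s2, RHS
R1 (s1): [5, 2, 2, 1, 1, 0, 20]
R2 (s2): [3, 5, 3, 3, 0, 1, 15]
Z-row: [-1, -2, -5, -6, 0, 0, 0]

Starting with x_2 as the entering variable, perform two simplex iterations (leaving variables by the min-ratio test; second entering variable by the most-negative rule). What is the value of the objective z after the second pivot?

Ratio test on column x_2 — row 1: 20/2 = 10; row 2: 15/5 = 3. Minimum is 3 at row 2 (s2 leaves); pivot element 5.
Pivot on row 2; the Z-row RHS becomes 0 − (-2)·3 = 6.
Next entering variable (most negative Z-row entry -24/5): x_4.
Ratio test on column x_4 — row 1: entry -1/5 ≤ 0; row 2: 3/(3/5) = 5. Minimum is 5 at row 2 (x_2 leaves); pivot element 3/5.
After the second pivot the Z-row RHS is 6 − (-24/5)·5 = 30.

30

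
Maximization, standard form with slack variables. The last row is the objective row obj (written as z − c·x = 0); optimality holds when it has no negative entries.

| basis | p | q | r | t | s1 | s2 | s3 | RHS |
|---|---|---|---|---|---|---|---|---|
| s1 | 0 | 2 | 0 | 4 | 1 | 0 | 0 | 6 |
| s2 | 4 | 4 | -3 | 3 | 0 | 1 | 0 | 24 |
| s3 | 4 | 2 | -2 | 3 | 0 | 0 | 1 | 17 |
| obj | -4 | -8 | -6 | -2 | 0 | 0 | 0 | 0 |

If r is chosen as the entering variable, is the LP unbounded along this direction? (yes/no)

yes

Every constraint-row entry in column r is ≤ 0, so increasing r is unbounded.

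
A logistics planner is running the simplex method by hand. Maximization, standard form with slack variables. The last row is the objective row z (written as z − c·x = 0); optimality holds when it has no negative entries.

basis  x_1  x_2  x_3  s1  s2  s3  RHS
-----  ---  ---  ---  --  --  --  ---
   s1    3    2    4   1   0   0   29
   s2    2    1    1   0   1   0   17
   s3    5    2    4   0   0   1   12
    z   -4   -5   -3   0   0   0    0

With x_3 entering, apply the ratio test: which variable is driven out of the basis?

Column x_3 entries and ratios — s1: 29/4 = 29/4; s2: 17/1 = 17; s3: 12/4 = 3.
Smallest ratio is 3 in the row of s3, so s3 leaves.

s3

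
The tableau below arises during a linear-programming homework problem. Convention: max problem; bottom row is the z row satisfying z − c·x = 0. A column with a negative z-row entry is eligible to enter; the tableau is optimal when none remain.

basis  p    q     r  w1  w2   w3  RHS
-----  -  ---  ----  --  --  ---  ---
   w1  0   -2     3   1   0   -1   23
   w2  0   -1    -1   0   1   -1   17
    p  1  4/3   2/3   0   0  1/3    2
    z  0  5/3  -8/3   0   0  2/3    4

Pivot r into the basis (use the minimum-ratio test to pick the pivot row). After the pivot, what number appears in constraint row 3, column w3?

Ratio test on column r — row 1: 23/3 = 23/3; row 2: entry -1 ≤ 0; row 3: 2/(2/3) = 3. Minimum is 3 at row 3 (p leaves); pivot element 2/3.
Divide row 3 by 2/3; eliminate column r from the other rows.
In the new row 3, the w3 entry is the old entry divided by the pivot: (1/3)/(2/3) = 1/2.

1/2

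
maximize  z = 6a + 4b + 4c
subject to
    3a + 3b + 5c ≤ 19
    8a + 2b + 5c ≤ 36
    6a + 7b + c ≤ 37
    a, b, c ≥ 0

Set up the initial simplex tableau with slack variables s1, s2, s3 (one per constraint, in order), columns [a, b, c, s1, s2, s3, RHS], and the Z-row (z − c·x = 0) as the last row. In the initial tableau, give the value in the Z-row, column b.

The Z-row carries the negated objective coefficients: the b entry is -4.

-4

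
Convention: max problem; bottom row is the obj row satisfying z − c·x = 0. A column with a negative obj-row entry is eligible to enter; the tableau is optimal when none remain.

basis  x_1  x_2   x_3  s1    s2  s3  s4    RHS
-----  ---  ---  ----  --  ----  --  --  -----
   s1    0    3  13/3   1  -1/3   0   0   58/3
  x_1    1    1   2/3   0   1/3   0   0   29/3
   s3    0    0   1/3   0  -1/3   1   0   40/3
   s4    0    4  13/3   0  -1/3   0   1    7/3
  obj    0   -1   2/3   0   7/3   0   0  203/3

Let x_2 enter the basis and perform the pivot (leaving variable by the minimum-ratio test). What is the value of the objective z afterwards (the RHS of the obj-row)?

273/4

Ratio test on column x_2 — row 1: (58/3)/3 = 58/9; row 2: (29/3)/1 = 29/3; row 3: entry 0 ≤ 0; row 4: (7/3)/4 = 7/12. Minimum is 7/12 at row 4 (s4 leaves); pivot element 4.
Pivot on row 4; the obj-row RHS becomes 203/3 − (-1)·(7/12) = 273/4.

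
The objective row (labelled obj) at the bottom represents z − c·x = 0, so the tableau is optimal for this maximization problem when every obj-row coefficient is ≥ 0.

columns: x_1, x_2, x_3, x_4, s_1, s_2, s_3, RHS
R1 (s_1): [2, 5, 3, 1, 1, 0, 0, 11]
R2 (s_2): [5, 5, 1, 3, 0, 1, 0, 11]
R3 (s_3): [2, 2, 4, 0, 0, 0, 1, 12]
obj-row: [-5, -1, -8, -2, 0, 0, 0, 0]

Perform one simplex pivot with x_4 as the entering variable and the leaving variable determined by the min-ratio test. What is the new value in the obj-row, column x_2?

Ratio test on column x_4 — row 1: 11/1 = 11; row 2: 11/3 = 11/3; row 3: entry 0 ≤ 0. Minimum is 11/3 at row 2 (s_2 leaves); pivot element 3.
Divide row 2 by 3; eliminate column x_4 from the other rows.
obj-row update in column x_2: -1 − (-2)·(5/3) = 7/3.

7/3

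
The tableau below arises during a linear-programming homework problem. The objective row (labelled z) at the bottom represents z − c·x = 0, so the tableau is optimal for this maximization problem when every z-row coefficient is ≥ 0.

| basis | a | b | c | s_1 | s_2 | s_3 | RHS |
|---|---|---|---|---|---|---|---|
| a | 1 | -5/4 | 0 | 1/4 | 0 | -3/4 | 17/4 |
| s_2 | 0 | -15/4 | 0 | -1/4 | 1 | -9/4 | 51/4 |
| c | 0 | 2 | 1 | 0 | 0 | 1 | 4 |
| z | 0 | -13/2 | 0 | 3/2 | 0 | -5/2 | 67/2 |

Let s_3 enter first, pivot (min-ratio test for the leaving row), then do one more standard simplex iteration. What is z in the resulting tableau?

93/2

Ratio test on column s_3 — row 1: entry -3/4 ≤ 0; row 2: entry -9/4 ≤ 0; row 3: 4/1 = 4. Minimum is 4 at row 3 (c leaves); pivot element 1.
Pivot on row 3; the z-row RHS becomes 67/2 − (-5/2)·4 = 87/2.
Next entering variable (most negative z-row entry -3/2): b.
Ratio test on column b — row 1: (29/4)/(1/4) = 29; row 2: (87/4)/(3/4) = 29; row 3: 4/2 = 2. Minimum is 2 at row 3 (s_3 leaves); pivot element 2.
After the second pivot the z-row RHS is 87/2 − (-3/2)·2 = 93/2.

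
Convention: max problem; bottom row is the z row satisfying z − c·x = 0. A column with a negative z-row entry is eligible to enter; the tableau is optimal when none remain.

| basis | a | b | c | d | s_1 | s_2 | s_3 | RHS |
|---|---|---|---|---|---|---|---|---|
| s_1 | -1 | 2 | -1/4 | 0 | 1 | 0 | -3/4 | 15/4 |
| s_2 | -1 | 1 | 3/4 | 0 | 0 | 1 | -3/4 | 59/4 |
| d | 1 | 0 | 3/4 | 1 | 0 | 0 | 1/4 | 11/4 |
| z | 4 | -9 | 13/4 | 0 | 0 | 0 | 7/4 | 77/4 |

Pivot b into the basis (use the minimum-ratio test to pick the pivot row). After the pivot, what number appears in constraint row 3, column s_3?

Ratio test on column b — row 1: (15/4)/2 = 15/8; row 2: (59/4)/1 = 59/4; row 3: entry 0 ≤ 0. Minimum is 15/8 at row 1 (s_1 leaves); pivot element 2.
Divide row 1 by 2; eliminate column b from the other rows.
Row 3 update in column s_3: 1/4 − 0·(-3/8) = 1/4.

1/4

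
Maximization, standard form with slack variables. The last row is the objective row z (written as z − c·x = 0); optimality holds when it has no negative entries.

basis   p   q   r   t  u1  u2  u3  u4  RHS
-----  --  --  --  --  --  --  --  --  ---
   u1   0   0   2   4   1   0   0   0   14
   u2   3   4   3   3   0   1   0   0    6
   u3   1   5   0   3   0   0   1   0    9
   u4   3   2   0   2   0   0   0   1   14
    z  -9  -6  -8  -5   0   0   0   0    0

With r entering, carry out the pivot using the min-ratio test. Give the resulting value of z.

16

Ratio test on column r — row 1: 14/2 = 7; row 2: 6/3 = 2; row 3: entry 0 ≤ 0; row 4: entry 0 ≤ 0. Minimum is 2 at row 2 (u2 leaves); pivot element 3.
Pivot on row 2; the z-row RHS becomes 0 − (-8)·2 = 16.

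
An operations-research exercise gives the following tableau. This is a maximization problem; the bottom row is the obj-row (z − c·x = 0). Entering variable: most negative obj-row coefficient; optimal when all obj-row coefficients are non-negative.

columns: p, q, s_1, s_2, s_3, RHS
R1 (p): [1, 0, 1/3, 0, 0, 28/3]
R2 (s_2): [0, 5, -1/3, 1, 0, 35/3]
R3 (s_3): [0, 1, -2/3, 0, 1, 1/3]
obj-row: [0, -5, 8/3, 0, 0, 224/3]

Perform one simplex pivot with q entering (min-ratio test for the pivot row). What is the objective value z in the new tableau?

229/3

Ratio test on column q — row 1: entry 0 ≤ 0; row 2: (35/3)/5 = 7/3; row 3: (1/3)/1 = 1/3. Minimum is 1/3 at row 3 (s_3 leaves); pivot element 1.
Pivot on row 3; the obj-row RHS becomes 224/3 − (-5)·(1/3) = 229/3.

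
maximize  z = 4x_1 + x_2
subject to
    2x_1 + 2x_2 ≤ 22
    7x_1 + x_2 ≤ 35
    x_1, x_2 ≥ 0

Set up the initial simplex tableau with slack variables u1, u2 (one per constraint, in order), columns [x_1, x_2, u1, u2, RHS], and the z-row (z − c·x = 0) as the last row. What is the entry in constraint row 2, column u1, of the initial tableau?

0

Slack u1 belongs to constraint 1; its column is the unit vector e_1, so the entry in row 2 is 0.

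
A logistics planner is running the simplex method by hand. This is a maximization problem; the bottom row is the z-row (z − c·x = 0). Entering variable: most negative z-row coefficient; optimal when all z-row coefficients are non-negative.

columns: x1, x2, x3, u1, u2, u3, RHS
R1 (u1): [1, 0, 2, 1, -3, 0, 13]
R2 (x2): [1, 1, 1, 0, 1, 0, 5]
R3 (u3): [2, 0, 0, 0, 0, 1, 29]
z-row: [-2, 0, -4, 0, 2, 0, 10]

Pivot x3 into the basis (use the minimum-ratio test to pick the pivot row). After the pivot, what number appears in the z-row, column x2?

Ratio test on column x3 — row 1: 13/2 = 13/2; row 2: 5/1 = 5; row 3: entry 0 ≤ 0. Minimum is 5 at row 2 (x2 leaves); pivot element 1.
Divide row 2 by 1; eliminate column x3 from the other rows.
z-row update in column x2: 0 − (-4)·1 = 4.

4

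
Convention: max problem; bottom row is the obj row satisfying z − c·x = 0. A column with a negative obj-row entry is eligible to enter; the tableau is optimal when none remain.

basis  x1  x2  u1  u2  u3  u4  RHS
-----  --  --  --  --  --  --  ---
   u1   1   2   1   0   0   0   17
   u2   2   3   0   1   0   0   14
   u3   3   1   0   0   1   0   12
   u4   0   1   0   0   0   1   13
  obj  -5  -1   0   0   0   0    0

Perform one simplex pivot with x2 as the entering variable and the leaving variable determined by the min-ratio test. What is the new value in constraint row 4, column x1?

-2/3

Ratio test on column x2 — row 1: 17/2 = 17/2; row 2: 14/3 = 14/3; row 3: 12/1 = 12; row 4: 13/1 = 13. Minimum is 14/3 at row 2 (u2 leaves); pivot element 3.
Divide row 2 by 3; eliminate column x2 from the other rows.
Row 4 update in column x1: 0 − 1·(2/3) = -2/3.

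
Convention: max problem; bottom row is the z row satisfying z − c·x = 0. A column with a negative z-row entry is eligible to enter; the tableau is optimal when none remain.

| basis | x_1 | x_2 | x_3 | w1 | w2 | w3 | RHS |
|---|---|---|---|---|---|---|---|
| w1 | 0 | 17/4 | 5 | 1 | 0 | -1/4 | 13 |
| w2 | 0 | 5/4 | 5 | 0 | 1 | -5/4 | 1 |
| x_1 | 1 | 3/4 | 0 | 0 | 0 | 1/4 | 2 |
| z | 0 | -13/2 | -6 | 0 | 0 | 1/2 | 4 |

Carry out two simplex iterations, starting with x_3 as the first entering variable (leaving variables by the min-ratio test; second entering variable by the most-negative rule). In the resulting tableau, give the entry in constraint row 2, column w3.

-1

Ratio test on column x_3 — row 1: 13/5 = 13/5; row 2: 1/5 = 1/5; row 3: entry 0 ≤ 0. Minimum is 1/5 at row 2 (w2 leaves); pivot element 5.
Divide row 2 by 5; eliminate column x_3 from the other rows.
Second iteration: most negative z-row entry is -5 in column x_2, so x_2 enters.
Ratio test on column x_2 — row 1: 12/3 = 4; row 2: (1/5)/(1/4) = 4/5; row 3: 2/(3/4) = 8/3. Minimum is 4/5 at row 2 (x_3 leaves); pivot element 1/4.
Divide row 2 by 1/4; eliminate column x_2 from the other rows.
After both pivots, the entry at constraint row 2, column w3 is -1.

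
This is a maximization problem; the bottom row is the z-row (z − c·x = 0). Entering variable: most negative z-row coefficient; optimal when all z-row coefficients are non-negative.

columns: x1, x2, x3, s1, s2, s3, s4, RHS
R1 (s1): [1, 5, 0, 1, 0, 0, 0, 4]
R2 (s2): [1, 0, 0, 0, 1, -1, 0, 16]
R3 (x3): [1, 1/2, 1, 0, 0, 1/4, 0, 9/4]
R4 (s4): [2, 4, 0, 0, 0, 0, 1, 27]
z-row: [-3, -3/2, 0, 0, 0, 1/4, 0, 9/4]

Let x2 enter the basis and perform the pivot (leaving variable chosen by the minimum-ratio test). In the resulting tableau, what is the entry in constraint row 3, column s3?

Ratio test on column x2 — row 1: 4/5 = 4/5; row 2: entry 0 ≤ 0; row 3: (9/4)/(1/2) = 9/2; row 4: 27/4 = 27/4. Minimum is 4/5 at row 1 (s1 leaves); pivot element 5.
Divide row 1 by 5; eliminate column x2 from the other rows.
Row 3 update in column s3: 1/4 − (1/2)·0 = 1/4.

1/4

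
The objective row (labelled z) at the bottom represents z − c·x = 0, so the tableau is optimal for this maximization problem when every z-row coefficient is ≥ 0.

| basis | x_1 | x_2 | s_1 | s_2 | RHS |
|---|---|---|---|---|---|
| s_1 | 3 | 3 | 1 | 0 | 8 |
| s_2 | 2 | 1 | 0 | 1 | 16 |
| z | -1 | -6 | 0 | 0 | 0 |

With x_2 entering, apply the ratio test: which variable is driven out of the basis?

s_1

Column x_2 entries and ratios — s_1: 8/3 = 8/3; s_2: 16/1 = 16.
Smallest ratio is 8/3 in the row of s_1, so s_1 leaves.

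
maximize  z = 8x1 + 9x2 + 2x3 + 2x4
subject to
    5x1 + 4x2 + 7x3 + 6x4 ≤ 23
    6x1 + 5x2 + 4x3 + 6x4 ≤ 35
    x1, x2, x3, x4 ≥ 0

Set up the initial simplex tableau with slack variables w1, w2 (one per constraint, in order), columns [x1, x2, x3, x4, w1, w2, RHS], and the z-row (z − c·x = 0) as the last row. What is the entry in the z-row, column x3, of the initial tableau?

-2

The z-row carries the negated objective coefficients: the x3 entry is -2.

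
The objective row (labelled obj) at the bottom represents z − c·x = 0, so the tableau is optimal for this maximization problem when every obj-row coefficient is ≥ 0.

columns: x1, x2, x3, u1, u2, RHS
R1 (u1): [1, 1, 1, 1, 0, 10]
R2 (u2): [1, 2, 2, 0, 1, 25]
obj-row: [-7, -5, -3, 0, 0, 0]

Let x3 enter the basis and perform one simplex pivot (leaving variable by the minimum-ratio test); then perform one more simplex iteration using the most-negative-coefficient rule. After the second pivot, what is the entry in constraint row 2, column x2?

Ratio test on column x3 — row 1: 10/1 = 10; row 2: 25/2 = 25/2. Minimum is 10 at row 1 (u1 leaves); pivot element 1.
Divide row 1 by 1; eliminate column x3 from the other rows.
Second iteration: most negative obj-row entry is -4 in column x1, so x1 enters.
Ratio test on column x1 — row 1: 10/1 = 10; row 2: entry -1 ≤ 0. Minimum is 10 at row 1 (x3 leaves); pivot element 1.
Divide row 1 by 1; eliminate column x1 from the other rows.
After both pivots, the entry at constraint row 2, column x2 is 1.

1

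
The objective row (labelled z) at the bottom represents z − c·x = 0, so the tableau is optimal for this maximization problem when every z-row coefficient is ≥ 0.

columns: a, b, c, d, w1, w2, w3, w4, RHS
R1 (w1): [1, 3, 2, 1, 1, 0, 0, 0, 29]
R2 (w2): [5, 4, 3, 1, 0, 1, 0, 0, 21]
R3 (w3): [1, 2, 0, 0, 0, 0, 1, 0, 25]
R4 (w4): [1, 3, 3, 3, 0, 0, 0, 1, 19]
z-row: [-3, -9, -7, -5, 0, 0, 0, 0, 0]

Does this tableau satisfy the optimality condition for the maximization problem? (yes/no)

no

The z-row has a negative entry -9 in column b, so it is not optimal.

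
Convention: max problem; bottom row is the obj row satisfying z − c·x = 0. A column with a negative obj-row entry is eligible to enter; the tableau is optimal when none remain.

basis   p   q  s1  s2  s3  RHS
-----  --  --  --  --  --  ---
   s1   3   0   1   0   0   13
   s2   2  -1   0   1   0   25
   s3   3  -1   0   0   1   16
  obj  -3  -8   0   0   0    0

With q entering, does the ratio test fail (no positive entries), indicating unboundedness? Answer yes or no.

Every constraint-row entry in column q is ≤ 0, so increasing q is unbounded.

yes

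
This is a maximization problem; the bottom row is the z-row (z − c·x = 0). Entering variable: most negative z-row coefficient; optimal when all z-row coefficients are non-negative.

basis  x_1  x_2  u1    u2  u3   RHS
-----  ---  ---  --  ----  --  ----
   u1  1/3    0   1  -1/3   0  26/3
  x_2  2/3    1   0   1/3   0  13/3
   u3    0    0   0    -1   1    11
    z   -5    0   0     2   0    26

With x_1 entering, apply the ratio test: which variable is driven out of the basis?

x_2

Column x_1 entries and ratios — u1: (26/3)/(1/3) = 26; x_2: (13/3)/(2/3) = 13/2; u3: 0 ≤ 0, skip.
Smallest ratio is 13/2 in the row of x_2, so x_2 leaves.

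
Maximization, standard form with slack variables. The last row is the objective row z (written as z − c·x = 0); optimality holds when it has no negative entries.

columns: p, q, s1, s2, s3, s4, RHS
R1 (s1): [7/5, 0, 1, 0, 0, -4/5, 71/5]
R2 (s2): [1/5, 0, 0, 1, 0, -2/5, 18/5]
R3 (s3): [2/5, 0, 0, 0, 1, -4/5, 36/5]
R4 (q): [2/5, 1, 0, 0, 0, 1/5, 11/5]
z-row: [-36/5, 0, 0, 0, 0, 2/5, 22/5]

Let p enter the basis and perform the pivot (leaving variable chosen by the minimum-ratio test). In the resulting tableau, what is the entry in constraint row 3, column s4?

Ratio test on column p — row 1: (71/5)/(7/5) = 71/7; row 2: (18/5)/(1/5) = 18; row 3: (36/5)/(2/5) = 18; row 4: (11/5)/(2/5) = 11/2. Minimum is 11/2 at row 4 (q leaves); pivot element 2/5.
Divide row 4 by 2/5; eliminate column p from the other rows.
Row 3 update in column s4: -4/5 − (2/5)·(1/2) = -1.

-1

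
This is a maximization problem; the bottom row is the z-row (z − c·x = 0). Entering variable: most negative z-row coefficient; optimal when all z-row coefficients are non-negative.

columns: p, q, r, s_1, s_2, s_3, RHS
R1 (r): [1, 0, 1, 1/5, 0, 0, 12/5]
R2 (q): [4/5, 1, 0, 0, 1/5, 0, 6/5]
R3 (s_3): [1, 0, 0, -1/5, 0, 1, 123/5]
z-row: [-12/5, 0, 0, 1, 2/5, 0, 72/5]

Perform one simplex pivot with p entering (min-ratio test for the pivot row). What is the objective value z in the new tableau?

Ratio test on column p — row 1: (12/5)/1 = 12/5; row 2: (6/5)/(4/5) = 3/2; row 3: (123/5)/1 = 123/5. Minimum is 3/2 at row 2 (q leaves); pivot element 4/5.
Pivot on row 2; the z-row RHS becomes 72/5 − (-12/5)·(3/2) = 18.

18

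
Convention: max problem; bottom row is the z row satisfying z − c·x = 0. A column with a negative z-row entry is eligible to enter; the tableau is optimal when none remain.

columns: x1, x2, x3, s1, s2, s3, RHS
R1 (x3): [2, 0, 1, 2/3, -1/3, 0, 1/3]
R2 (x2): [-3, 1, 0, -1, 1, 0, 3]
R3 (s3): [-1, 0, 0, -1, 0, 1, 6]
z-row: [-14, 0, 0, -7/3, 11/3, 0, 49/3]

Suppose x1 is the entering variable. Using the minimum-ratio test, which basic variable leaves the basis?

Column x1 entries and ratios — x3: (1/3)/2 = 1/6; x2: -3 ≤ 0, skip; s3: -1 ≤ 0, skip.
Smallest ratio is 1/6 in the row of x3, so x3 leaves.

x3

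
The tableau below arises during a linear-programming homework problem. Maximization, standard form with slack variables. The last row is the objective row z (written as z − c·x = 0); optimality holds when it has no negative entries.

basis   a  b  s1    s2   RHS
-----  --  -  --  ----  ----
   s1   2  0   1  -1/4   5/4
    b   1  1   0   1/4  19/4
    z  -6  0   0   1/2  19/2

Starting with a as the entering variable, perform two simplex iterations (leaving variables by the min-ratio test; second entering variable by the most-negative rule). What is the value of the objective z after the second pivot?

Ratio test on column a — row 1: (5/4)/2 = 5/8; row 2: (19/4)/1 = 19/4. Minimum is 5/8 at row 1 (s1 leaves); pivot element 2.
Pivot on row 1; the z-row RHS becomes 19/2 − (-6)·(5/8) = 53/4.
Next entering variable (most negative z-row entry -1/4): s2.
Ratio test on column s2 — row 1: entry -1/8 ≤ 0; row 2: (33/8)/(3/8) = 11. Minimum is 11 at row 2 (b leaves); pivot element 3/8.
After the second pivot the z-row RHS is 53/4 − (-1/4)·11 = 16.

16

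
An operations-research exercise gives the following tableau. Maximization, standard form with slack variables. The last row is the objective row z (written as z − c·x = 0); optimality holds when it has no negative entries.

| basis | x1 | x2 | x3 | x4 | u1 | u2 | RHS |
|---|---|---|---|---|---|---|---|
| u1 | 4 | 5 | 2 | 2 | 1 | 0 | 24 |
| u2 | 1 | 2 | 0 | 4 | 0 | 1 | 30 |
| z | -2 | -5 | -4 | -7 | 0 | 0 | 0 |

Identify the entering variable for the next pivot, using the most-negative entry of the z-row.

Negative z-row entries: x1: -2, x2: -5, x3: -4, x4: -7.
The most negative is -7 in column x4, so x4 enters.

x4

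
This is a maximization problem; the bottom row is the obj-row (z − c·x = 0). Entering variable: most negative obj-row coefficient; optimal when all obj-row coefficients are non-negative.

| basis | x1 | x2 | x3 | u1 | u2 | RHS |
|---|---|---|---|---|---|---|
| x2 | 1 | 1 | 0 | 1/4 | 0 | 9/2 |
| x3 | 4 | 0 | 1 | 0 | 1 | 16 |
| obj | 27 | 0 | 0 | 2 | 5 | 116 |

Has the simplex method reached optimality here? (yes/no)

yes

Every obj-row coefficient is ≥ 0, so the tableau is optimal.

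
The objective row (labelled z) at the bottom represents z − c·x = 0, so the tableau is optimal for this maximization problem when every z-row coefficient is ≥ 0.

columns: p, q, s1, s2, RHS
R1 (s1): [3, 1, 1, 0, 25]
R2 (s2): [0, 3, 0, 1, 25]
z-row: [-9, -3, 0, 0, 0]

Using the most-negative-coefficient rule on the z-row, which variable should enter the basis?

Negative z-row entries: p: -9, q: -3.
The most negative is -9 in column p, so p enters.

p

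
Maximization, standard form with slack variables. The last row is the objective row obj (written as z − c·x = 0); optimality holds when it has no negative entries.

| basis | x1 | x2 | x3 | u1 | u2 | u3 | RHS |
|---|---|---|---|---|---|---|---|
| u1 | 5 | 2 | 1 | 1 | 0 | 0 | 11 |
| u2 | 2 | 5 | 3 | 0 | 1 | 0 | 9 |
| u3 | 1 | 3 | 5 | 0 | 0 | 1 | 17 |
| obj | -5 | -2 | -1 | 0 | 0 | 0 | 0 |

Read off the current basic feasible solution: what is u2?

u2 is basic (row 2); its value is the RHS of that row, 9.

9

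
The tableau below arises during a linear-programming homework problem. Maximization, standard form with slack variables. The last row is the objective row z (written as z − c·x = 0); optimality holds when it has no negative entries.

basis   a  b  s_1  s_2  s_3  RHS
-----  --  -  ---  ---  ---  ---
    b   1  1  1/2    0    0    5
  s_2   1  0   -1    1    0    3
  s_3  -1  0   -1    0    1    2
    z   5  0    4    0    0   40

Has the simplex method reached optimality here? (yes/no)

Every z-row coefficient is ≥ 0, so the tableau is optimal.

yes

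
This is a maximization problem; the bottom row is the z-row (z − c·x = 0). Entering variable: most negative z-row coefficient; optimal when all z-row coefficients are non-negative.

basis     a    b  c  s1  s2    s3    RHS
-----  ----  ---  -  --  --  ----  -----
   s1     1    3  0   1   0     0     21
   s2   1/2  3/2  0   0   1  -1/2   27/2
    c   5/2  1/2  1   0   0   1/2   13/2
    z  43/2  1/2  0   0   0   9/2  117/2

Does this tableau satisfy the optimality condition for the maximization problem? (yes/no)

Every z-row coefficient is ≥ 0, so the tableau is optimal.

yes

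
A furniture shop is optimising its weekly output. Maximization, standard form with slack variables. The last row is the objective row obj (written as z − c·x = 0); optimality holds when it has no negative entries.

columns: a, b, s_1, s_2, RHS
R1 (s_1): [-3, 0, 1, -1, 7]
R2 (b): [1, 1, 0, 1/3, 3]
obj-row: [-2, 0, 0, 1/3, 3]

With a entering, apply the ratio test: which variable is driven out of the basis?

b

Column a entries and ratios — s_1: -3 ≤ 0, skip; b: 3/1 = 3.
Smallest ratio is 3 in the row of b, so b leaves.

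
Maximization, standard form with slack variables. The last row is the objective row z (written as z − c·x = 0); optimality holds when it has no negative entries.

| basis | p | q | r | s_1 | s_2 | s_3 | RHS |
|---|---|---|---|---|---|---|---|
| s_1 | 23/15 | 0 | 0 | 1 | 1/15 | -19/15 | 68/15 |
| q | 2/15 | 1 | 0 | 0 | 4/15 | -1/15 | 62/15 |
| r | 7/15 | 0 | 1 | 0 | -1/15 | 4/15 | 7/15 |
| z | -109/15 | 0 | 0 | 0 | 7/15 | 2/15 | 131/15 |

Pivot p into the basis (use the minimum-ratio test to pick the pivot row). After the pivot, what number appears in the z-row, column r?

Ratio test on column p — row 1: (68/15)/(23/15) = 68/23; row 2: (62/15)/(2/15) = 31; row 3: (7/15)/(7/15) = 1. Minimum is 1 at row 3 (r leaves); pivot element 7/15.
Divide row 3 by 7/15; eliminate column p from the other rows.
z-row update in column r: 0 − (-109/15)·(15/7) = 109/7.

109/7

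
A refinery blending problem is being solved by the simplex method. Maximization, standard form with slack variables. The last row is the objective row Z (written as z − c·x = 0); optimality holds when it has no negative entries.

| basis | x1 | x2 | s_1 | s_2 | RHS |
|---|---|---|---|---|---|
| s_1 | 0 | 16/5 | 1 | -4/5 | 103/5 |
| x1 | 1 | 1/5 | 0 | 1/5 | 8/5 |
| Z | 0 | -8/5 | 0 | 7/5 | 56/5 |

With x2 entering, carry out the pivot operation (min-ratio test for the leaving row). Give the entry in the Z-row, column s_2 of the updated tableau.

1

Ratio test on column x2 — row 1: (103/5)/(16/5) = 103/16; row 2: (8/5)/(1/5) = 8. Minimum is 103/16 at row 1 (s_1 leaves); pivot element 16/5.
Divide row 1 by 16/5; eliminate column x2 from the other rows.
Z-row update in column s_2: 7/5 − (-8/5)·(-1/4) = 1.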